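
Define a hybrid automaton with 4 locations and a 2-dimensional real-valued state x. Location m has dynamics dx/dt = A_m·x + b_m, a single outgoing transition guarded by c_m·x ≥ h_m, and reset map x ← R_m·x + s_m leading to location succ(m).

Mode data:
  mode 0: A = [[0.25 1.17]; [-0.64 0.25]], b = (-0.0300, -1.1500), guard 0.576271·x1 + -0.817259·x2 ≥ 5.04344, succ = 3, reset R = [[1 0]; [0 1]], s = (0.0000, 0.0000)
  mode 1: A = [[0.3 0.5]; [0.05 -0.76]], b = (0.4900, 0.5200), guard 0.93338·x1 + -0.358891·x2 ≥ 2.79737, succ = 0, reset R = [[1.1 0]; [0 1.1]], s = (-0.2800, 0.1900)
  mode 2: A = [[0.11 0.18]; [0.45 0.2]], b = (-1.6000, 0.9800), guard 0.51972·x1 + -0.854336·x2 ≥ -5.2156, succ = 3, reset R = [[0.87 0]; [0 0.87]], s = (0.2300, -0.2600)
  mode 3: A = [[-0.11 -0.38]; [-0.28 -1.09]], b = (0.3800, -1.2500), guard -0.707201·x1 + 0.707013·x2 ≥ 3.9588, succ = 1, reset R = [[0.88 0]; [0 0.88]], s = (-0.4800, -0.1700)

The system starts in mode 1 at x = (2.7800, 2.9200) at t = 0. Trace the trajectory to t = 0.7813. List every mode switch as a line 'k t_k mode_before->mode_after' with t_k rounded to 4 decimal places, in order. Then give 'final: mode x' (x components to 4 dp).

Mode 1: guard c·x = 2.7974 hit at Δt = 0.4036 (t = 0.4036), x⁻ = (3.9153, 2.3880) → reset → x⁺ = (4.0268, 2.8168), jump to mode 0
Mode 0: flow for 0.3777 to horizon, guard not reached → x = (5.4221, 1.4353)

1 0.4036 1->0
final: 0 5.4221 1.4353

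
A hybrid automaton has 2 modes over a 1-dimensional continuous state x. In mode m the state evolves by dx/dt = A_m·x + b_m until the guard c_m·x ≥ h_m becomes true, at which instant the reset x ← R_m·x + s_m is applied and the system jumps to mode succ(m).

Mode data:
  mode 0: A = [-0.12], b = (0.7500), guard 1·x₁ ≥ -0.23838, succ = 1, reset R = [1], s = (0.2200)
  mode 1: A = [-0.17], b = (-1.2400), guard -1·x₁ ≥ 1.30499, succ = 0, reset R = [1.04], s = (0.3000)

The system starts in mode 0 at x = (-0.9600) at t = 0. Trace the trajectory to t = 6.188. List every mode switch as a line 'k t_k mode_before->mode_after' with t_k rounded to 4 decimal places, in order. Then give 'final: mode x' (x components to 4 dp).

1 0.8788 0->1
2 2.0235 1->0
3 3.0139 0->1
4 4.1586 1->0
5 5.1490 0->1
final: 1 -1.1964

Mode 0: guard c·x = -0.2384 hit at Δt = 0.8788 (t = 0.8788), x⁻ = (-0.2384) → reset → x⁺ = (-0.0184), jump to mode 1
Mode 1: guard c·x = 1.3050 hit at Δt = 1.1447 (t = 2.0235), x⁻ = (-1.3050) → reset → x⁺ = (-1.0572), jump to mode 0
Mode 0: guard c·x = -0.2384 hit at Δt = 0.9904 (t = 3.0139), x⁻ = (-0.2384) → reset → x⁺ = (-0.0184), jump to mode 1
Mode 1: guard c·x = 1.3050 hit at Δt = 1.1447 (t = 4.1586), x⁻ = (-1.3050) → reset → x⁺ = (-1.0572), jump to mode 0
Mode 0: guard c·x = -0.2384 hit at Δt = 0.9904 (t = 5.1490), x⁻ = (-0.2384) → reset → x⁺ = (-0.0184), jump to mode 1
Mode 1: flow for 1.0390 to horizon, guard not reached → x = (-1.1964)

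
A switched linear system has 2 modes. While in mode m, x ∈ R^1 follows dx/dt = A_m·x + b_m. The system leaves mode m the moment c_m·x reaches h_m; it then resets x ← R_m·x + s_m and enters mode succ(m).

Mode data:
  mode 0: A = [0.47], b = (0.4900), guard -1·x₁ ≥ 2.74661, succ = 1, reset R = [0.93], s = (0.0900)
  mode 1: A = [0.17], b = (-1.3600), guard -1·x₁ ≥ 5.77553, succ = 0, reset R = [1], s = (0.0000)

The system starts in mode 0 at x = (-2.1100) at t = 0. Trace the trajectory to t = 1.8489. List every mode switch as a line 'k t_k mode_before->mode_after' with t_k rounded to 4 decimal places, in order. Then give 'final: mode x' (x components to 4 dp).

Mode 0: guard c·x = 2.7466 hit at Δt = 0.9952 (t = 0.9952), x⁻ = (-2.7466) → reset → x⁺ = (-2.4643), jump to mode 1
Mode 1: flow for 0.8537 to horizon, guard not reached → x = (-4.0988)

1 0.9952 0->1
final: 1 -4.0988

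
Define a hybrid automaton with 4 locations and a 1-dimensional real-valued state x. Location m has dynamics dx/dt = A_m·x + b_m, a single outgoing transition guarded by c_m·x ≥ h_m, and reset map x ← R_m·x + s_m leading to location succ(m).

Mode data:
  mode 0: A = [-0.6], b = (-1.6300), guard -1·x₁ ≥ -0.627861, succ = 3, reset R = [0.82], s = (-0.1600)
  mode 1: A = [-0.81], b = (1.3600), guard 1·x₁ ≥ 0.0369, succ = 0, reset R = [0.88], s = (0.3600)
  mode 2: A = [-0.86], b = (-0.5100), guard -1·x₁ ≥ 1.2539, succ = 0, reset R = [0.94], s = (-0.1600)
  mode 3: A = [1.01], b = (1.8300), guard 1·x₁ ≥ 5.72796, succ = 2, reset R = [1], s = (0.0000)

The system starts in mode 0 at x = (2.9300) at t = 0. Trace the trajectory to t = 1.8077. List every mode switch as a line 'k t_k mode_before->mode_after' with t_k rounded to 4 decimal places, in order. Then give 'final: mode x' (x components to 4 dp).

Mode 0: guard c·x = -0.6279 hit at Δt = 0.8729 (t = 0.8729), x⁻ = (0.6279) → reset → x⁺ = (0.3548), jump to mode 3
Mode 3: flow for 0.9348 to horizon, guard not reached → x = (3.7580)

1 0.8729 0->3
final: 3 3.7580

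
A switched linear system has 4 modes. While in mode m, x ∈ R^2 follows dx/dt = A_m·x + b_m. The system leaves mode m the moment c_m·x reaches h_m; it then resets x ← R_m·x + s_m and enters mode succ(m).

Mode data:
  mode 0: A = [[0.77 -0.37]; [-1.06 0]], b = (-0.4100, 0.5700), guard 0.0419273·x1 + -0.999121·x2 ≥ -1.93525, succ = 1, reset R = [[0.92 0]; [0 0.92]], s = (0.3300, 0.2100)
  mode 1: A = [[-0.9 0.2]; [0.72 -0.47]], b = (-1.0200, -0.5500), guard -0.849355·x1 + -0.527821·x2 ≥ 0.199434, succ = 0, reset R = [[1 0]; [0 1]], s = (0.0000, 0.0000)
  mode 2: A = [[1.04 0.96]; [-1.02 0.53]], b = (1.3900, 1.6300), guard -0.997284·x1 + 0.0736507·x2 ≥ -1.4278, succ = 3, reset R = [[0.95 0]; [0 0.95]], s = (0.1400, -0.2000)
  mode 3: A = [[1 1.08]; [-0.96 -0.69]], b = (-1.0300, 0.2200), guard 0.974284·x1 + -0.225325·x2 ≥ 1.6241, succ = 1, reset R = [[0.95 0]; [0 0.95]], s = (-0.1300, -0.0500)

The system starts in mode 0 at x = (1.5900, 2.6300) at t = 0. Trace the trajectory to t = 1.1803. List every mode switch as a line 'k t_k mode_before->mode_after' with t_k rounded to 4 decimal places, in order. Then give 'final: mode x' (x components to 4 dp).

1 0.5784 0->1
final: 1 0.7249 1.7015

Mode 0: guard c·x = -1.9352 hit at Δt = 0.5784 (t = 0.5784), x⁻ = (1.5532, 2.0021) → reset → x⁺ = (1.7589, 2.0520), jump to mode 1
Mode 1: flow for 0.6019 to horizon, guard not reached → x = (0.7249, 1.7015)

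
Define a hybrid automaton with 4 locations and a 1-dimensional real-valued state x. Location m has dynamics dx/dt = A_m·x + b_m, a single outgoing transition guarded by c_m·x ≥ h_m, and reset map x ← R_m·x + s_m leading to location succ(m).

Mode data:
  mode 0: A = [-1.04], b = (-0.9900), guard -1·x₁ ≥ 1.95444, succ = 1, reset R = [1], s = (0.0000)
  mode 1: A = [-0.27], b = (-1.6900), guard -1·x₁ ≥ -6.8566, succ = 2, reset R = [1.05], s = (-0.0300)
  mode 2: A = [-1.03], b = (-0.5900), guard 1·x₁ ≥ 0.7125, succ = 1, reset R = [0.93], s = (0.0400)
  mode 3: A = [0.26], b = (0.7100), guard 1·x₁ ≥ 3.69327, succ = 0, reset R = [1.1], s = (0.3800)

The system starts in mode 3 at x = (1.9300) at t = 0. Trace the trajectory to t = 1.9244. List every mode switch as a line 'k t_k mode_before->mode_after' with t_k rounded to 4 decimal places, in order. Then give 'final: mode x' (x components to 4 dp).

Mode 3: guard c·x = 3.6933 hit at Δt = 1.2341 (t = 1.2341), x⁻ = (3.6933) → reset → x⁺ = (4.4426), jump to mode 0
Mode 0: flow for 0.6903 to horizon, guard not reached → x = (1.6794)

1 1.2341 3->0
final: 0 1.6794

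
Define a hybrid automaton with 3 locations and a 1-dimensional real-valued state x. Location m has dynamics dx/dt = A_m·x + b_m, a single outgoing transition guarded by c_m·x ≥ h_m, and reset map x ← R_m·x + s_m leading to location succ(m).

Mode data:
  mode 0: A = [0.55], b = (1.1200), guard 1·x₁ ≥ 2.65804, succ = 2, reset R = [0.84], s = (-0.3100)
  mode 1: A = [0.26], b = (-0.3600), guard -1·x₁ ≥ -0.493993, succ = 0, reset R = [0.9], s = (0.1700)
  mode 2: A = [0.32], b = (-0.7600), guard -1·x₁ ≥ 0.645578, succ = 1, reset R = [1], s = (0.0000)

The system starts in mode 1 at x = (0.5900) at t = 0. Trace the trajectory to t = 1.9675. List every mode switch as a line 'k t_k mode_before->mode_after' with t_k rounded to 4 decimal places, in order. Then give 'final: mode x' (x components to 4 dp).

1 0.4387 1->0
2 1.4777 0->2
final: 2 1.8460

Mode 1: guard c·x = -0.4940 hit at Δt = 0.4387 (t = 0.4387), x⁻ = (0.4940) → reset → x⁺ = (0.6146), jump to mode 0
Mode 0: guard c·x = 2.6580 hit at Δt = 1.0390 (t = 1.4777), x⁻ = (2.6580) → reset → x⁺ = (1.9228), jump to mode 2
Mode 2: flow for 0.4898 to horizon, guard not reached → x = (1.8460)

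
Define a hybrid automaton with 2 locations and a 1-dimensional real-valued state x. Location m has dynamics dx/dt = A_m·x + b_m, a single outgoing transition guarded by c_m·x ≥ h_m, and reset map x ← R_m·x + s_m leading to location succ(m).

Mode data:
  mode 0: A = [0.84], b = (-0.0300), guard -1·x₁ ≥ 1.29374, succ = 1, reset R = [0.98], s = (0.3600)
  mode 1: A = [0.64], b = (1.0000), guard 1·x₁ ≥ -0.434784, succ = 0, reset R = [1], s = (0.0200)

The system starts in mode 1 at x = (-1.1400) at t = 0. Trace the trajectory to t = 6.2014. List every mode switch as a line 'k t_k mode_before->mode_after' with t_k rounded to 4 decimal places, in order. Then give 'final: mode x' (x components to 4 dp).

1 1.5340 1->0
2 2.8223 0->1
3 3.6721 1->0
4 4.9604 0->1
5 5.8102 1->0
final: 0 -0.5900

Mode 1: guard c·x = -0.4348 hit at Δt = 1.5340 (t = 1.5340), x⁻ = (-0.4348) → reset → x⁺ = (-0.4148), jump to mode 0
Mode 0: guard c·x = 1.2937 hit at Δt = 1.2883 (t = 2.8223), x⁻ = (-1.2937) → reset → x⁺ = (-0.9079), jump to mode 1
Mode 1: guard c·x = -0.4348 hit at Δt = 0.8498 (t = 3.6721), x⁻ = (-0.4348) → reset → x⁺ = (-0.4148), jump to mode 0
Mode 0: guard c·x = 1.2937 hit at Δt = 1.2883 (t = 4.9604), x⁻ = (-1.2937) → reset → x⁺ = (-0.9079), jump to mode 1
Mode 1: guard c·x = -0.4348 hit at Δt = 0.8498 (t = 5.8102), x⁻ = (-0.4348) → reset → x⁺ = (-0.4148), jump to mode 0
Mode 0: flow for 0.3912 to horizon, guard not reached → x = (-0.5900)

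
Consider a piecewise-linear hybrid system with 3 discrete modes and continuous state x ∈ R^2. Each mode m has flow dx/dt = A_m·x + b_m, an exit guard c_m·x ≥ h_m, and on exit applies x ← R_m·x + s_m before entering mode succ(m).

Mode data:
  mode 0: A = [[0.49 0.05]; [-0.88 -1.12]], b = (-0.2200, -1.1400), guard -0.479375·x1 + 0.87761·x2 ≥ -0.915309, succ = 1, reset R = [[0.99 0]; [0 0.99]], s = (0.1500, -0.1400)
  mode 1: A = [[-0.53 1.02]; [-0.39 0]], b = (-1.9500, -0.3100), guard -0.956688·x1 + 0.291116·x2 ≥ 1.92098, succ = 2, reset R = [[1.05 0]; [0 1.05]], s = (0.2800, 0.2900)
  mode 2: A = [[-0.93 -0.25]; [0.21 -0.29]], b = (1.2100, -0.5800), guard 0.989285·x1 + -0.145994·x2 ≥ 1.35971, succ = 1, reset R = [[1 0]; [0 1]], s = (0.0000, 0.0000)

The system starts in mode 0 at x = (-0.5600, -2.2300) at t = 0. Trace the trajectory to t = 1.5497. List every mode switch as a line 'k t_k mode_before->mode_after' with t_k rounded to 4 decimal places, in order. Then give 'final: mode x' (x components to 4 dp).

1 0.4598 0->1
2 1.1071 1->2
final: 2 -0.9525 -1.4400

Mode 0: guard c·x = -0.9153 hit at Δt = 0.4598 (t = 0.4598), x⁻ = (-0.8631, -1.5144) → reset → x⁺ = (-0.7044, -1.6392), jump to mode 1
Mode 1: guard c·x = 1.9210 hit at Δt = 0.6473 (t = 1.1071), x⁻ = (-2.4422, -1.4272) → reset → x⁺ = (-2.2843, -1.2085), jump to mode 2
Mode 2: flow for 0.4426 to horizon, guard not reached → x = (-0.9525, -1.4400)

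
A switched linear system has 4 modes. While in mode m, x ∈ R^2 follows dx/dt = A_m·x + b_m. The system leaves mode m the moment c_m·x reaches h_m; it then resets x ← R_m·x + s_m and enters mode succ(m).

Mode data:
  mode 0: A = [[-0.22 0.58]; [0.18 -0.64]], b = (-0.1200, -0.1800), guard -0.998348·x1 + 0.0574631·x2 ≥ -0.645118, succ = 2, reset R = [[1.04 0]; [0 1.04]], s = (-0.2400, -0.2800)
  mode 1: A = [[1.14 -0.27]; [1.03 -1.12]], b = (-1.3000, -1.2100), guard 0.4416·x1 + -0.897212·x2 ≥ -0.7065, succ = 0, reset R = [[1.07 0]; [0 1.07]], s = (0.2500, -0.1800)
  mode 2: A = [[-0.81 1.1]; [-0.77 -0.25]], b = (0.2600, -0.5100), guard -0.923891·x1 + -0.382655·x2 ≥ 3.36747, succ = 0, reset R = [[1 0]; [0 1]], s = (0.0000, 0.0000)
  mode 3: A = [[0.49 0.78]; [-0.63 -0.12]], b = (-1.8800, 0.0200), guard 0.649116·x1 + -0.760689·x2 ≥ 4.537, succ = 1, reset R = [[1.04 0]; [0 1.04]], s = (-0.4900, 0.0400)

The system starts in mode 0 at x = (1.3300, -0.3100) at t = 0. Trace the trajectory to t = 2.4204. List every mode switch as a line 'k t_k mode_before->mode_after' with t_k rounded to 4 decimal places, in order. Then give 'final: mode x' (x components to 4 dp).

Mode 0: guard c·x = -0.6451 hit at Δt = 1.5717 (t = 1.5717), x⁻ = (0.6386, -0.1320) → reset → x⁺ = (0.4241, -0.4172), jump to mode 2
Mode 2: flow for 0.8487 to horizon, guard not reached → x = (-0.0850, -0.8231)

1 1.5717 0->2
final: 2 -0.0850 -0.8231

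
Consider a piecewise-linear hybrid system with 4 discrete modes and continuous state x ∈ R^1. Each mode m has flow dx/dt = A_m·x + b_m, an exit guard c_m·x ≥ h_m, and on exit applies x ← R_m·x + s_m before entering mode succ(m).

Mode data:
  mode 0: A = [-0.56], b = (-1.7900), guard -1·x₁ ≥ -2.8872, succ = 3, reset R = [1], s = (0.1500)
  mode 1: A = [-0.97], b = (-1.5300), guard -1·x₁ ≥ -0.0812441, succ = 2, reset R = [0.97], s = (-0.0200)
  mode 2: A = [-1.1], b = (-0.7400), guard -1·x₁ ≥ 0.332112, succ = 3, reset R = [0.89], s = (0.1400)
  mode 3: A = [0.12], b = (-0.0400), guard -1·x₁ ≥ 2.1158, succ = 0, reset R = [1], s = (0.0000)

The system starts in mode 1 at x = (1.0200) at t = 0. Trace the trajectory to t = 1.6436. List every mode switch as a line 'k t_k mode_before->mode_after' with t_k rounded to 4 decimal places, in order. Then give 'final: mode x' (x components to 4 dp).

Mode 1: guard c·x = -0.0812 hit at Δt = 0.4624 (t = 0.4624), x⁻ = (0.0812) → reset → x⁺ = (0.0588), jump to mode 2
Mode 2: guard c·x = 0.3321 hit at Δt = 0.6949 (t = 1.1573), x⁻ = (-0.3321) → reset → x⁺ = (-0.1556), jump to mode 3
Mode 3: flow for 0.4863 to horizon, guard not reached → x = (-0.1850)

1 0.4624 1->2
2 1.1573 2->3
final: 3 -0.1850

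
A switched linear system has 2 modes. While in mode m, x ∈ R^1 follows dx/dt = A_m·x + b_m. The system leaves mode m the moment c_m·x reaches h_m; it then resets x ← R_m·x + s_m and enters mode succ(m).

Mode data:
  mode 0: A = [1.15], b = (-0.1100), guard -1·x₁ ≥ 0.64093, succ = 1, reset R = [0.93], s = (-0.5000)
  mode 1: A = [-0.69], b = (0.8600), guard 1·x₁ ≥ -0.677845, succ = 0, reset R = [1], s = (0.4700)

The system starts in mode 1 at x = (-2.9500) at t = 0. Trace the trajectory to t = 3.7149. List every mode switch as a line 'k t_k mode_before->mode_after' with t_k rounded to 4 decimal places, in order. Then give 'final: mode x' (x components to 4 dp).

Mode 1: guard c·x = -0.6778 hit at Δt = 1.1300 (t = 1.1300), x⁻ = (-0.6778) → reset → x⁺ = (-0.2078), jump to mode 0
Mode 0: guard c·x = 0.6409 hit at Δt = 0.7710 (t = 1.9010), x⁻ = (-0.6409) → reset → x⁺ = (-1.0961), jump to mode 1
Mode 1: guard c·x = -0.6778 hit at Δt = 0.2850 (t = 2.1860), x⁻ = (-0.6778) → reset → x⁺ = (-0.2078), jump to mode 0
Mode 0: guard c·x = 0.6409 hit at Δt = 0.7710 (t = 2.9570), x⁻ = (-0.6409) → reset → x⁺ = (-1.0961), jump to mode 1
Mode 1: guard c·x = -0.6778 hit at Δt = 0.2850 (t = 3.2421), x⁻ = (-0.6778) → reset → x⁺ = (-0.2078), jump to mode 0
Mode 0: flow for 0.4728 to horizon, guard not reached → x = (-0.4271)

1 1.1300 1->0
2 1.9010 0->1
3 2.1860 1->0
4 2.9570 0->1
5 3.2421 1->0
final: 0 -0.4271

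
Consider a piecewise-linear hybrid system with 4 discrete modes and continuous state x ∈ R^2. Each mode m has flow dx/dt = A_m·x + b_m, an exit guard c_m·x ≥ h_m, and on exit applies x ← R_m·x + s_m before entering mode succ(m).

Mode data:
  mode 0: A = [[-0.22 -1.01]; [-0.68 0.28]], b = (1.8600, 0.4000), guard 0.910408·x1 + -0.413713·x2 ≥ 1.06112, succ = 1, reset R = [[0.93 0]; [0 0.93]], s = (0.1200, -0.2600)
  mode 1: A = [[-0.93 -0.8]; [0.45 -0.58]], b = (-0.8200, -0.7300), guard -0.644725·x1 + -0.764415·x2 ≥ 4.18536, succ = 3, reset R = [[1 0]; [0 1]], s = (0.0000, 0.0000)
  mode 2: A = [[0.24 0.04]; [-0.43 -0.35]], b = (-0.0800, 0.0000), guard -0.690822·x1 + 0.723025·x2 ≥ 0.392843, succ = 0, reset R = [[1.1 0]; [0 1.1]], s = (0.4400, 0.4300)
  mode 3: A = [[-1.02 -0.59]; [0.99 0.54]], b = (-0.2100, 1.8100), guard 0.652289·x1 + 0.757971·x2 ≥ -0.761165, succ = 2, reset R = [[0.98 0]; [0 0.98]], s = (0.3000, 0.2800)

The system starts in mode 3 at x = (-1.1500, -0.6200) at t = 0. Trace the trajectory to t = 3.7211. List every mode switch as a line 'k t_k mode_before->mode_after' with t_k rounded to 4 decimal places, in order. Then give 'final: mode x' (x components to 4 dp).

1 0.4012 3->2
2 0.9695 2->0
3 2.5460 0->1
final: 1 -0.0857 -0.2964

Mode 3: guard c·x = -0.7612 hit at Δt = 0.4012 (t = 0.4012), x⁻ = (-0.7347, -0.3720) → reset → x⁺ = (-0.4200, -0.0845), jump to mode 2
Mode 2: guard c·x = 0.3928 hit at Δt = 0.5683 (t = 0.9695), x⁻ = (-0.5307, 0.0363) → reset → x⁺ = (-0.1438, 0.4699), jump to mode 0
Mode 0: guard c·x = 1.0611 hit at Δt = 1.5765 (t = 2.5460), x⁻ = (1.4519, 0.6302) → reset → x⁺ = (1.4703, 0.3261), jump to mode 1
Mode 1: flow for 1.1751 to horizon, guard not reached → x = (-0.0857, -0.2964)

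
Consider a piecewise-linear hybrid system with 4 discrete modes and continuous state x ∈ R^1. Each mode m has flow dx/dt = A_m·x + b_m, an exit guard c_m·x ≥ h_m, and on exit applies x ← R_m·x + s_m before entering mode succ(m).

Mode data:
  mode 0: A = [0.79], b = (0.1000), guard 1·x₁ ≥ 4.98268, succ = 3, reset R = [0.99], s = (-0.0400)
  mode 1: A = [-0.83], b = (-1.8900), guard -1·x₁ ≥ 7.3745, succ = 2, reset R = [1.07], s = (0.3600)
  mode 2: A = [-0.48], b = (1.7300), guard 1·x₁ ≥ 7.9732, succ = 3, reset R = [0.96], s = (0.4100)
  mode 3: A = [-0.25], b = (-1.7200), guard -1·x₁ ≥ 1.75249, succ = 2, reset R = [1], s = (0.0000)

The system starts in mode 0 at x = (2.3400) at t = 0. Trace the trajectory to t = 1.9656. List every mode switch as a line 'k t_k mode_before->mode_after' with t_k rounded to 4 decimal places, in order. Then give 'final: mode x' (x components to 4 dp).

1 0.9218 0->3
final: 3 2.1889

Mode 0: guard c·x = 4.9827 hit at Δt = 0.9218 (t = 0.9218), x⁻ = (4.9827) → reset → x⁺ = (4.8929), jump to mode 3
Mode 3: flow for 1.0438 to horizon, guard not reached → x = (2.1889)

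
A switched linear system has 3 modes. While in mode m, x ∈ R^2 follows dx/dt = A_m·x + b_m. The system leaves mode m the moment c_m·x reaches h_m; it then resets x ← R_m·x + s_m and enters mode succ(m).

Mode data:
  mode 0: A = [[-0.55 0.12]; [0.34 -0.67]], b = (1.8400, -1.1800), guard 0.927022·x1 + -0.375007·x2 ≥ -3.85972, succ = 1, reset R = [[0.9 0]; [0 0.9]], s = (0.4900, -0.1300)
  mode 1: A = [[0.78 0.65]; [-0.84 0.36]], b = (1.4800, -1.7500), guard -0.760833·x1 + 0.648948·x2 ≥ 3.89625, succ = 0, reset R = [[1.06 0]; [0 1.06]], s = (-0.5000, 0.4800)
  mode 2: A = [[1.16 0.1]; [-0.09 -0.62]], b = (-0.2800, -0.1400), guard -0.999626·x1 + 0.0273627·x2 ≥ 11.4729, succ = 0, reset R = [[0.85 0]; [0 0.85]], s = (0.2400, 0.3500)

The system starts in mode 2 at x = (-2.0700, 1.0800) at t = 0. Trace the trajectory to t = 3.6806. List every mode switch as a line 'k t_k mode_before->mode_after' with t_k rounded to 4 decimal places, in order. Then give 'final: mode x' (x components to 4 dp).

Mode 2: guard c·x = 11.4729 hit at Δt = 1.4210 (t = 1.4210), x⁻ = (-11.4542, 0.8416) → reset → x⁺ = (-9.4960, 1.0654), jump to mode 0
Mode 0: guard c·x = -3.8597 hit at Δt = 0.8351 (t = 2.2561), x⁻ = (-4.8155, -1.6116) → reset → x⁺ = (-3.8440, -1.5804), jump to mode 1
Mode 1: guard c·x = 3.8963 hit at Δt = 0.5942 (t = 2.8503), x⁻ = (-5.5746, -0.5318) → reset → x⁺ = (-6.4091, -0.0837), jump to mode 0
Mode 0: guard c·x = -3.8597 hit at Δt = 0.3791 (t = 3.2294), x⁻ = (-4.5997, -1.0780) → reset → x⁺ = (-3.6497, -1.1002), jump to mode 1
Mode 1: flow for 0.4512 to horizon, guard not reached → x = (-4.6824, -0.4488)

1 1.4210 2->0
2 2.2561 0->1
3 2.8503 1->0
4 3.2294 0->1
final: 1 -4.6824 -0.4488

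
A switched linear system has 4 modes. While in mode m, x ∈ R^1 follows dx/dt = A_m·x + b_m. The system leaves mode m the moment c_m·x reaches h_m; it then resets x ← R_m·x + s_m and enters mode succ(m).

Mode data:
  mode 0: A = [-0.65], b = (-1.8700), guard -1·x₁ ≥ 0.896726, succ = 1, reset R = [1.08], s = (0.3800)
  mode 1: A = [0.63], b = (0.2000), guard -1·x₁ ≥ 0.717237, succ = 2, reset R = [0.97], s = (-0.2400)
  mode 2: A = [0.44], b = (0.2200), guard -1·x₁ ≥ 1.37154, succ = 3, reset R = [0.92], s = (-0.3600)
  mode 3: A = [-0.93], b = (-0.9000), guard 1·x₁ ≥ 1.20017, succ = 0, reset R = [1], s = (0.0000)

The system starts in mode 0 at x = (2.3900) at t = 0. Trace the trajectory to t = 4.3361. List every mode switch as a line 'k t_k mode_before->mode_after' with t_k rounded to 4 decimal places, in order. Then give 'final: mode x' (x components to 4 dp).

Mode 0: guard c·x = 0.8967 hit at Δt = 1.5050 (t = 1.5050), x⁻ = (-0.8967) → reset → x⁺ = (-0.5885), jump to mode 1
Mode 1: guard c·x = 0.7172 hit at Δt = 0.6171 (t = 2.1221), x⁻ = (-0.7172) → reset → x⁺ = (-0.9357), jump to mode 2
Mode 2: guard c·x = 1.3715 hit at Δt = 1.5756 (t = 3.6977), x⁻ = (-1.3715) → reset → x⁺ = (-1.6218), jump to mode 3
Mode 3: flow for 0.6384 to horizon, guard not reached → x = (-1.3290)

1 1.5050 0->1
2 2.1221 1->2
3 3.6977 2->3
final: 3 -1.3290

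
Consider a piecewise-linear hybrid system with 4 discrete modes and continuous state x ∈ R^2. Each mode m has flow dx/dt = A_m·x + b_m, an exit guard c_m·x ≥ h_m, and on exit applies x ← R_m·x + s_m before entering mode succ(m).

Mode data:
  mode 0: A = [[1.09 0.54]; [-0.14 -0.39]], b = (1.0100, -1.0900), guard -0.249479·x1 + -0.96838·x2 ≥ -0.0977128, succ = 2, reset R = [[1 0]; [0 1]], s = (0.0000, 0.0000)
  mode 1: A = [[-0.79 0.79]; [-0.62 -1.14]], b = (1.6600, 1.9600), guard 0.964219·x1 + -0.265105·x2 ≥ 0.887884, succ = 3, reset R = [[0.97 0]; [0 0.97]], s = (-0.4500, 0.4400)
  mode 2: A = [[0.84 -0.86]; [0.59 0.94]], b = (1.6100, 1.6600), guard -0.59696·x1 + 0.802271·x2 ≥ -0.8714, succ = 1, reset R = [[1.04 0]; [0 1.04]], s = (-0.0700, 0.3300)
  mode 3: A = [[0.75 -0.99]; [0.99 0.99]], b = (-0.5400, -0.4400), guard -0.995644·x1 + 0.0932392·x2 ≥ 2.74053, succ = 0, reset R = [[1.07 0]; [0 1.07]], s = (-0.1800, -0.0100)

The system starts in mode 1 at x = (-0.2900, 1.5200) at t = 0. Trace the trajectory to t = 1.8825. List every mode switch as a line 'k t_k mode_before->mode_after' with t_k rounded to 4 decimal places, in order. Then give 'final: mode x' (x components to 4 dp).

Mode 1: guard c·x = 0.8879 hit at Δt = 0.6683 (t = 0.6683), x⁻ = (1.3132, 1.4272) → reset → x⁺ = (0.8238, 1.8243), jump to mode 3
Mode 3: guard c·x = 2.7405 hit at Δt = 0.8982 (t = 1.5665), x⁻ = (-2.4322, 3.4206) → reset → x⁺ = (-2.7824, 3.6500), jump to mode 0
Mode 0: flow for 0.3160 to horizon, guard not reached → x = (-2.8639, 3.0198)

1 0.6683 1->3
2 1.5665 3->0
final: 0 -2.8639 3.0198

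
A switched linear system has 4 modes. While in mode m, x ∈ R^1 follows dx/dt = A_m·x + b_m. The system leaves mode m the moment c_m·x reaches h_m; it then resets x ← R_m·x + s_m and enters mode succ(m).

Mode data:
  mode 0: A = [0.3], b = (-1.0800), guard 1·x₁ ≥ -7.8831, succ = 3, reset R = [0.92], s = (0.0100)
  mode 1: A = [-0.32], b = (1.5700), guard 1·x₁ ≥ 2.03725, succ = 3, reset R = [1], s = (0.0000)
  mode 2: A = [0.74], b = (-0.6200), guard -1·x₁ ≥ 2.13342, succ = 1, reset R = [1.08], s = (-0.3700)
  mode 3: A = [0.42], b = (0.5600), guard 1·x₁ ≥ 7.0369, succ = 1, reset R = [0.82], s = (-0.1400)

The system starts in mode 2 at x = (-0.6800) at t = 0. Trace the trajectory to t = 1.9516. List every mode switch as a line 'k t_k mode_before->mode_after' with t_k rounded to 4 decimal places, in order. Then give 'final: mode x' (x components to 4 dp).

1 0.9077 2->1
final: 1 -0.5214

Mode 2: guard c·x = 2.1334 hit at Δt = 0.9077 (t = 0.9077), x⁻ = (-2.1334) → reset → x⁺ = (-2.6741), jump to mode 1
Mode 1: flow for 1.0439 to horizon, guard not reached → x = (-0.5214)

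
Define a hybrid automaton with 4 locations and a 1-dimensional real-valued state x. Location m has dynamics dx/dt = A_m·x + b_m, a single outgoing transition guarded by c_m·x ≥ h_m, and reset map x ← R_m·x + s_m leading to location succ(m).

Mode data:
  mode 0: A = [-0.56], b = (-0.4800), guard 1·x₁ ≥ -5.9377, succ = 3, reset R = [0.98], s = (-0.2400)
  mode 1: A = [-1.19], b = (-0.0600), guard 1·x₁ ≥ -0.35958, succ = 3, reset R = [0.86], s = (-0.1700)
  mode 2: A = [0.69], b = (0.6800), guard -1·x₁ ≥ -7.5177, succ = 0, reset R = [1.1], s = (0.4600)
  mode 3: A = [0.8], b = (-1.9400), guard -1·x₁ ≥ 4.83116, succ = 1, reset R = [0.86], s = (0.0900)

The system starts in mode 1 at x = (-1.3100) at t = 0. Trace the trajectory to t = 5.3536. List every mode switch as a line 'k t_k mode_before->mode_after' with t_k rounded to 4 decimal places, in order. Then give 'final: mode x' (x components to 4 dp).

Mode 1: guard c·x = -0.3596 hit at Δt = 1.1804 (t = 1.1804), x⁻ = (-0.3596) → reset → x⁺ = (-0.4792), jump to mode 3
Mode 3: guard c·x = 4.8312 hit at Δt = 1.1446 (t = 2.3250), x⁻ = (-4.8312) → reset → x⁺ = (-4.0648), jump to mode 1
Mode 1: guard c·x = -0.3596 hit at Δt = 2.1544 (t = 4.4794), x⁻ = (-0.3596) → reset → x⁺ = (-0.4792), jump to mode 3
Mode 3: flow for 0.8742 to horizon, guard not reached → x = (-3.4195)

1 1.1804 1->3
2 2.3250 3->1
3 4.4794 1->3
final: 3 -3.4195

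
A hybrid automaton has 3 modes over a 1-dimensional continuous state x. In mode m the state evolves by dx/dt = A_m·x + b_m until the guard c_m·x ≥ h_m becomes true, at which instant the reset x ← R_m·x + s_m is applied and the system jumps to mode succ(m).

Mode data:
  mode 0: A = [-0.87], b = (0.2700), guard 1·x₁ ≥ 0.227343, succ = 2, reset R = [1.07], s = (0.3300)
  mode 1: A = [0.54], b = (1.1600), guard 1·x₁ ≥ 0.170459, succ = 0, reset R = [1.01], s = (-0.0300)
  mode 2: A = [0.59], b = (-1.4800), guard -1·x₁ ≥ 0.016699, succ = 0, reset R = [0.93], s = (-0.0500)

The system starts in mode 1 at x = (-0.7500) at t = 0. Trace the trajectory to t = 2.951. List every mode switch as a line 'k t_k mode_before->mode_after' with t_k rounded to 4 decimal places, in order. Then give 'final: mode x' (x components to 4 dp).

Mode 1: guard c·x = 0.1705 hit at Δt = 0.9367 (t = 0.9367), x⁻ = (0.1705) → reset → x⁺ = (0.1422), jump to mode 0
Mode 0: guard c·x = 0.2273 hit at Δt = 0.8117 (t = 1.7484), x⁻ = (0.2273) → reset → x⁺ = (0.5733), jump to mode 2
Mode 2: guard c·x = 0.0167 hit at Δt = 0.4510 (t = 2.1994), x⁻ = (-0.0167) → reset → x⁺ = (-0.0655), jump to mode 0
Mode 0: flow for 0.7516 to horizon, guard not reached → x = (0.1149)

1 0.9367 1->0
2 1.7484 0->2
3 2.1994 2->0
final: 0 0.1149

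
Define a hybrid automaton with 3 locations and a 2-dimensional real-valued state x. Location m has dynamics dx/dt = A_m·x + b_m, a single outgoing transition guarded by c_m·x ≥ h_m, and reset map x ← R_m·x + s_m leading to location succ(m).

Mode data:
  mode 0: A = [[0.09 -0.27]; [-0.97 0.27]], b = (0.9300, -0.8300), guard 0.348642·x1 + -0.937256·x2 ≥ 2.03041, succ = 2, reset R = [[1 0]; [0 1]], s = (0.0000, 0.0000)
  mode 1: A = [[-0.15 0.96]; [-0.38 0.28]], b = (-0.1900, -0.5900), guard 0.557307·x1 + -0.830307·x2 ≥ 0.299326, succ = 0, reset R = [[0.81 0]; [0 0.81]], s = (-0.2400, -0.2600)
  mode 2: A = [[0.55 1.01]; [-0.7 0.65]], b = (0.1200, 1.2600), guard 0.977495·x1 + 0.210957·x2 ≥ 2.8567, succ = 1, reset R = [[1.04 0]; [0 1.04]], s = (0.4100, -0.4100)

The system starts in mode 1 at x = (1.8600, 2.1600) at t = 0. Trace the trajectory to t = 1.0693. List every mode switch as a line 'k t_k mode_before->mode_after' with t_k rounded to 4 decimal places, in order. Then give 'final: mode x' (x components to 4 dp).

1 0.7102 1->0
final: 0 2.3356 -0.0664

Mode 1: guard c·x = 0.2993 hit at Δt = 0.7102 (t = 0.7102), x⁻ = (2.7360, 1.4759) → reset → x⁺ = (1.9761, 0.9355), jump to mode 0
Mode 0: flow for 0.3591 to horizon, guard not reached → x = (2.3356, -0.0664)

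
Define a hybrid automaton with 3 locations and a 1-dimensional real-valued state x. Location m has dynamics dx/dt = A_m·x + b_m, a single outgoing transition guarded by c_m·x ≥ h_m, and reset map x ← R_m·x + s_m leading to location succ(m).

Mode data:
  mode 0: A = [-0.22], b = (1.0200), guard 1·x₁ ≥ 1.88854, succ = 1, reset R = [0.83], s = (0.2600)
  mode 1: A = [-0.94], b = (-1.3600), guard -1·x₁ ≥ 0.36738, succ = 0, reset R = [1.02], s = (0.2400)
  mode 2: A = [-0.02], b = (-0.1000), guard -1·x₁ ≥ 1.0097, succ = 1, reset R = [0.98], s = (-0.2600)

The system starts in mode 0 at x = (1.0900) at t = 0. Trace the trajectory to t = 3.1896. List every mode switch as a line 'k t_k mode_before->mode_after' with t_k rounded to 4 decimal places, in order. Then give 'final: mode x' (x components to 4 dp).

1 1.1596 0->1
2 2.3401 1->0
final: 0 0.6786

Mode 0: guard c·x = 1.8885 hit at Δt = 1.1596 (t = 1.1596), x⁻ = (1.8885) → reset → x⁺ = (1.8275), jump to mode 1
Mode 1: guard c·x = 0.3674 hit at Δt = 1.1805 (t = 2.3401), x⁻ = (-0.3674) → reset → x⁺ = (-0.1347), jump to mode 0
Mode 0: flow for 0.8495 to horizon, guard not reached → x = (0.6786)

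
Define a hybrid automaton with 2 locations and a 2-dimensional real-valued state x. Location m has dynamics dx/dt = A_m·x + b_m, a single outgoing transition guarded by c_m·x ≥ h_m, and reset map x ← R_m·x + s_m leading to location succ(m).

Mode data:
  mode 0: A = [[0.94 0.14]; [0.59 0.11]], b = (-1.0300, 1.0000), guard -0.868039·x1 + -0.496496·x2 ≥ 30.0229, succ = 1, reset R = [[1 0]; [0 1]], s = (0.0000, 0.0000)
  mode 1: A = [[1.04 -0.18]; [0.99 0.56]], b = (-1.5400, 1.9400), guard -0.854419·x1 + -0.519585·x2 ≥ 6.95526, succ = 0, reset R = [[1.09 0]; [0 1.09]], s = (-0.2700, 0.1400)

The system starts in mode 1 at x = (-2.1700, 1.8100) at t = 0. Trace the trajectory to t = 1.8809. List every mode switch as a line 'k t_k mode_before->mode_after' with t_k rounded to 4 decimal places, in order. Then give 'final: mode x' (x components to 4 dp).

1 0.8941 1->0
final: 0 -25.5174 -8.4704

Mode 1: guard c·x = 6.9553 hit at Δt = 0.8941 (t = 0.8941), x⁻ = (-8.1863, 0.0756) → reset → x⁺ = (-9.1931, 0.2224), jump to mode 0
Mode 0: flow for 0.9868 to horizon, guard not reached → x = (-25.5174, -8.4704)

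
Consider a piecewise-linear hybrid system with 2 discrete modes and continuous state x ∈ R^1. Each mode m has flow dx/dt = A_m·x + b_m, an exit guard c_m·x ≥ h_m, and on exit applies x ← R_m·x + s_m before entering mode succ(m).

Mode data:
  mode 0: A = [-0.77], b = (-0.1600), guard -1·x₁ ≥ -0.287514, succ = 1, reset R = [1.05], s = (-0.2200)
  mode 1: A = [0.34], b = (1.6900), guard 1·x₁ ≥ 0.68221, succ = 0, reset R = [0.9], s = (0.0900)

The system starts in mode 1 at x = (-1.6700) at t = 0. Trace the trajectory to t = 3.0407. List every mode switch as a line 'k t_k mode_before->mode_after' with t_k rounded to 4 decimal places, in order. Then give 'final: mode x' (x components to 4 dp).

1 1.5825 1->0
2 2.3750 0->1
3 2.7052 1->0
final: 0 0.4964

Mode 1: guard c·x = 0.6822 hit at Δt = 1.5825 (t = 1.5825), x⁻ = (0.6822) → reset → x⁺ = (0.7040), jump to mode 0
Mode 0: guard c·x = -0.2875 hit at Δt = 0.7925 (t = 2.3750), x⁻ = (0.2875) → reset → x⁺ = (0.0819), jump to mode 1
Mode 1: guard c·x = 0.6822 hit at Δt = 0.3302 (t = 2.7052), x⁻ = (0.6822) → reset → x⁺ = (0.7040), jump to mode 0
Mode 0: flow for 0.3355 to horizon, guard not reached → x = (0.4964)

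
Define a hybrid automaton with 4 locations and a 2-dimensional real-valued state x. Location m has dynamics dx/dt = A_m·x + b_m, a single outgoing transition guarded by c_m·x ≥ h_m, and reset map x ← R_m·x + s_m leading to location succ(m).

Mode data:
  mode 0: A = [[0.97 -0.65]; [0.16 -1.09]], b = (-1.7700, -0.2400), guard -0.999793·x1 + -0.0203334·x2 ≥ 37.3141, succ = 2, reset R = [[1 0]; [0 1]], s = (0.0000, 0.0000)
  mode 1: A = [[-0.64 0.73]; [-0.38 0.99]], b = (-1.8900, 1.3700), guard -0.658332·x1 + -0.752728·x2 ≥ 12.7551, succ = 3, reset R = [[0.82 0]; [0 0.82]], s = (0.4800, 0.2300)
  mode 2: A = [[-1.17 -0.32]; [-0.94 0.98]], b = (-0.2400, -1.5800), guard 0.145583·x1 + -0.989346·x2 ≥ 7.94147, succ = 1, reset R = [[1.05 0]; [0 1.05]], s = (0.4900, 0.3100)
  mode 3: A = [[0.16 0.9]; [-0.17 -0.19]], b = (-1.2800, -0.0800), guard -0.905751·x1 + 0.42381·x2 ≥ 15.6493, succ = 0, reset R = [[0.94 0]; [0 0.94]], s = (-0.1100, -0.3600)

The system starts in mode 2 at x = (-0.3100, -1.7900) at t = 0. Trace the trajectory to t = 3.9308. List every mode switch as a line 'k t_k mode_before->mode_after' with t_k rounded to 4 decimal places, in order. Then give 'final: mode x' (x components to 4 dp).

1 1.0427 2->1
2 1.6680 1->3
3 3.2662 3->0
final: 0 -34.2307 -4.6487

Mode 2: guard c·x = 7.9415 hit at Δt = 1.0427 (t = 1.0427), x⁻ = (0.7035, -7.9235) → reset → x⁺ = (1.2287, -8.0096), jump to mode 1
Mode 1: guard c·x = 12.7551 hit at Δt = 0.6253 (t = 1.6680), x⁻ = (-4.1634, -13.3039) → reset → x⁺ = (-2.9340, -10.6792), jump to mode 3
Mode 3: guard c·x = 15.6493 hit at Δt = 1.5982 (t = 3.2662), x⁻ = (-19.6969, -5.1702) → reset → x⁺ = (-18.6251, -5.2200), jump to mode 0
Mode 0: flow for 0.6646 to horizon, guard not reached → x = (-34.2307, -4.6487)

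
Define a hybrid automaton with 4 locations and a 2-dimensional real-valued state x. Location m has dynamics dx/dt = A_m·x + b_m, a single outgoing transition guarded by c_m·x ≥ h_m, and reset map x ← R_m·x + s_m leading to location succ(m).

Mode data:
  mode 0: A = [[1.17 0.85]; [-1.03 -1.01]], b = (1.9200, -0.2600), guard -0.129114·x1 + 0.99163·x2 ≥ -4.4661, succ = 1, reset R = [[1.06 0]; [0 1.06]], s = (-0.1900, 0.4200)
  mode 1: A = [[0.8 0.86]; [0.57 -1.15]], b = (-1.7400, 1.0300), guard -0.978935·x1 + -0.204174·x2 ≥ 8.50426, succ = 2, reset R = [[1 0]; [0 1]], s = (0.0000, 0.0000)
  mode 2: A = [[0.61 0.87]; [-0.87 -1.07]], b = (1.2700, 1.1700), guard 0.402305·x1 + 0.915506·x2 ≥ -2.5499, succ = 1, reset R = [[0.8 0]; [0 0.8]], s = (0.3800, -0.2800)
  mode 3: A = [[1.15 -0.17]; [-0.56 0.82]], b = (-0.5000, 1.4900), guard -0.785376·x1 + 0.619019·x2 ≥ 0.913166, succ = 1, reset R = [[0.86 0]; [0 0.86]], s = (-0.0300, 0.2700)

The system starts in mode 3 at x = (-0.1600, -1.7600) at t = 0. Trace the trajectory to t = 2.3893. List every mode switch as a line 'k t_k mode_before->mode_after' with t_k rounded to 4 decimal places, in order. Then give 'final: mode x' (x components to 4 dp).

1 1.4520 3->1
final: 1 -6.1164 -0.8071

Mode 3: guard c·x = 0.9132 hit at Δt = 1.4520 (t = 1.4520), x⁻ = (-1.7324, -0.7227) → reset → x⁺ = (-1.5198, -0.3516), jump to mode 1
Mode 1: flow for 0.9373 to horizon, guard not reached → x = (-6.1164, -0.8071)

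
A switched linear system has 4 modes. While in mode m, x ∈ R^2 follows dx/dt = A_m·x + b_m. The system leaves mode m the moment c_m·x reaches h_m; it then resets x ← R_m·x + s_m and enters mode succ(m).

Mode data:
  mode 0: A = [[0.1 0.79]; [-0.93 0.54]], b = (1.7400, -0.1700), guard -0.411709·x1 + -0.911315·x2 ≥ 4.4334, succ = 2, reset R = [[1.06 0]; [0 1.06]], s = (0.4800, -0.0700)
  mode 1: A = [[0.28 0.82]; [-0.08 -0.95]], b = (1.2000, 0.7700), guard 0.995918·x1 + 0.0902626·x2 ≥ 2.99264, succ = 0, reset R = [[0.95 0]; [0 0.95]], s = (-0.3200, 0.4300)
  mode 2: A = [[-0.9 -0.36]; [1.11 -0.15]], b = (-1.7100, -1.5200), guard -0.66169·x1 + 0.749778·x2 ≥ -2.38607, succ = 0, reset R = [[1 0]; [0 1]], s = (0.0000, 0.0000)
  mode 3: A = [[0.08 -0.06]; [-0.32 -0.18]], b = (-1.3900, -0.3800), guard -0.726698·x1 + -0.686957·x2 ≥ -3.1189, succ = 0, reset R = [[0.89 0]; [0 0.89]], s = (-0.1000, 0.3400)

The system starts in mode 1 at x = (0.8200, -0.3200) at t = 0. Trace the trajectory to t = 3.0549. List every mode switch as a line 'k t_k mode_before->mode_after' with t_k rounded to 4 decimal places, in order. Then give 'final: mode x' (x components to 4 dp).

Mode 1: guard c·x = 2.9926 hit at Δt = 1.2155 (t = 1.2155), x⁻ = (2.9741, 0.3396) → reset → x⁺ = (2.5054, 0.7526), jump to mode 0
Mode 0: guard c·x = 4.4334 hit at Δt = 1.5251 (t = 2.7406), x⁻ = (3.0703, -6.2519) → reset → x⁺ = (3.7345, -6.6970), jump to mode 2
Mode 2: flow for 0.3143 to horizon, guard not reached → x = (2.9532, -5.7199)

1 1.2155 1->0
2 2.7406 0->2
final: 2 2.9532 -5.7199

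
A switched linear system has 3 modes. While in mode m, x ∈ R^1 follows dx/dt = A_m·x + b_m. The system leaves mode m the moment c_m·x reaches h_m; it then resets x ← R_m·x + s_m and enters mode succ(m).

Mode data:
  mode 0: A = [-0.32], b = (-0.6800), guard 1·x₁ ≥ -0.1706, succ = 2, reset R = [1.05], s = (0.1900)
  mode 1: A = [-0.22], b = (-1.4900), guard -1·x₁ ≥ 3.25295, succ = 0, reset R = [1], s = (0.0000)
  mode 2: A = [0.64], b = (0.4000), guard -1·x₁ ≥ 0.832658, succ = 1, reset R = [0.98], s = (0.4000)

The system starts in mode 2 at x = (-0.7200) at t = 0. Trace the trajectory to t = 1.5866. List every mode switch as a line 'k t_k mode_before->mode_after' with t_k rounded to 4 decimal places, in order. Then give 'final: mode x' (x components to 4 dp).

1 1.2219 2->1
final: 1 -0.9061

Mode 2: guard c·x = 0.8327 hit at Δt = 1.2219 (t = 1.2219), x⁻ = (-0.8327) → reset → x⁺ = (-0.4160), jump to mode 1
Mode 1: flow for 0.3647 to horizon, guard not reached → x = (-0.9061)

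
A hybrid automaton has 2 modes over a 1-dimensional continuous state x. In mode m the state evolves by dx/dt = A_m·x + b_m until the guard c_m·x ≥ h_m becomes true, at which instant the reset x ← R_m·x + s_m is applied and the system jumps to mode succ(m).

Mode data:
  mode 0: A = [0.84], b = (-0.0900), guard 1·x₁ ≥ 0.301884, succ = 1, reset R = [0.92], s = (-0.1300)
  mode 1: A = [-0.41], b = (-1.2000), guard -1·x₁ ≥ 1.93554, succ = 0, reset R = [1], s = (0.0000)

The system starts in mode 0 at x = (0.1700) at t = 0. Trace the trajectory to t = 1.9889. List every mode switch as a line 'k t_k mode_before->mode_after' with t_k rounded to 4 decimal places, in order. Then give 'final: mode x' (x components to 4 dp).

Mode 0: guard c·x = 0.3019 hit at Δt = 1.3462 (t = 1.3462), x⁻ = (0.3019) → reset → x⁺ = (0.1477), jump to mode 1
Mode 1: flow for 0.6427 to horizon, guard not reached → x = (-0.5645)

1 1.3462 0->1
final: 1 -0.5645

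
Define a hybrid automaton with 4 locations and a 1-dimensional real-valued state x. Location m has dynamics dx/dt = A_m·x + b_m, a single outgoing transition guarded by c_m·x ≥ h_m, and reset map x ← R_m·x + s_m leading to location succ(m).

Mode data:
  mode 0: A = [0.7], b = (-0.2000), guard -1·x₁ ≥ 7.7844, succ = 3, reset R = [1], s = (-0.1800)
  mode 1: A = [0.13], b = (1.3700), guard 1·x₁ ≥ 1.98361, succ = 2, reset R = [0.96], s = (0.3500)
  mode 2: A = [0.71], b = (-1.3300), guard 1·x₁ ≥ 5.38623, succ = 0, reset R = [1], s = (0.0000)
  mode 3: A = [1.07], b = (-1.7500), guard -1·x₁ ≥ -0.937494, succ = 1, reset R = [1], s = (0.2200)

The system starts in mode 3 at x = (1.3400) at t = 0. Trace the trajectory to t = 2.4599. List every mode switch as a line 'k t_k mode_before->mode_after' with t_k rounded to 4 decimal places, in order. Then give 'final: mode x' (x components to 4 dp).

Mode 3: guard c·x = -0.9375 hit at Δt = 0.8033 (t = 0.8033), x⁻ = (0.9375) → reset → x⁺ = (1.1575), jump to mode 1
Mode 1: guard c·x = 1.9836 hit at Δt = 0.5250 (t = 1.3283), x⁻ = (1.9836) → reset → x⁺ = (2.2543), jump to mode 2
Mode 2: flow for 1.1316 to horizon, guard not reached → x = (2.7241)

1 0.8033 3->1
2 1.3283 1->2
final: 2 2.7241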